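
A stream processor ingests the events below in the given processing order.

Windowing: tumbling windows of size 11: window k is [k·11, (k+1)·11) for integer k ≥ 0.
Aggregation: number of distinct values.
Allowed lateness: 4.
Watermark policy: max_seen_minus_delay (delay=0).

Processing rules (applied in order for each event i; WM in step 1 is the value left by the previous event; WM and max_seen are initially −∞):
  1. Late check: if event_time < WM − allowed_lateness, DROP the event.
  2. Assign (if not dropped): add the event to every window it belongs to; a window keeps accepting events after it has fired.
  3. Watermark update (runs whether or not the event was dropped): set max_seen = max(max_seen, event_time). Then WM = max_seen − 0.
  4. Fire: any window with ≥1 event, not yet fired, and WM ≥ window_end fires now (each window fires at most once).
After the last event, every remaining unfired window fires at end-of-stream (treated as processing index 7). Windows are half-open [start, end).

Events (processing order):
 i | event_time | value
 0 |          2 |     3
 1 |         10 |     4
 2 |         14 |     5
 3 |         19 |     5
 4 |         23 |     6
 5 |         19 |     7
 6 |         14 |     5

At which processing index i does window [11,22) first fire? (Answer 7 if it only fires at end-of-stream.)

4

i=0 t=2 v=3: → [0,11); WM=2
i=1 t=10 v=4: → [0,11); WM=10
i=2 t=14 v=5: → [11,22); WM=14; [0,11) fires=2
i=3 t=19 v=5: → [11,22); WM=19
i=4 t=23 v=6: → [22,33); WM=23; [11,22) fires=1
i=5 t=19 v=7: → [11,22); WM=23
i=6 t=14 v=5: DROP (t<23-4); WM=23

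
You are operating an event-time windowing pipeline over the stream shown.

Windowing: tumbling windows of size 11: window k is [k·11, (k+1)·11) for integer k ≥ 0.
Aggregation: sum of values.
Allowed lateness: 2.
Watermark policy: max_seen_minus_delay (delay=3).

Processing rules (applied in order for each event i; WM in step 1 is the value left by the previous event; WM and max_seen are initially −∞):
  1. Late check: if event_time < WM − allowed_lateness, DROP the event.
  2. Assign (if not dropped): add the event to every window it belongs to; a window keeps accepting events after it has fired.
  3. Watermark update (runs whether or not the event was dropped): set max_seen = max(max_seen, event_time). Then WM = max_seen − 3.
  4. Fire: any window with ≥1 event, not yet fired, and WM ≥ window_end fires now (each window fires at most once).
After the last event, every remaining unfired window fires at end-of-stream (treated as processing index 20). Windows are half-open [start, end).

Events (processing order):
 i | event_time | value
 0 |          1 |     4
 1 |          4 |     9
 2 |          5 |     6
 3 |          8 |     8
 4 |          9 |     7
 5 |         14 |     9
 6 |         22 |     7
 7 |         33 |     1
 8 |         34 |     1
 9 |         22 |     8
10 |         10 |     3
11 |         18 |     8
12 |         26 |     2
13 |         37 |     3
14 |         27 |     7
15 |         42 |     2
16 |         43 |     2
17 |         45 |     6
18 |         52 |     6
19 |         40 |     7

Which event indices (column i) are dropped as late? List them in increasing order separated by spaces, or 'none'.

i=0 t=1 v=4: → [0,11); WM=-2
i=1 t=4 v=9: → [0,11); WM=1
i=2 t=5 v=6: → [0,11); WM=2
i=3 t=8 v=8: → [0,11); WM=5
i=4 t=9 v=7: → [0,11); WM=6
i=5 t=14 v=9: → [11,22); WM=11; [0,11) fires=34
i=6 t=22 v=7: → [22,33); WM=19
i=7 t=33 v=1: → [33,44); WM=30; [11,22) fires=9
i=8 t=34 v=1: → [33,44); WM=31
i=9 t=22 v=8: DROP (t<31-2); WM=31
i=10 t=10 v=3: DROP (t<31-2); WM=31
i=11 t=18 v=8: DROP (t<31-2); WM=31
i=12 t=26 v=2: DROP (t<31-2); WM=31
i=13 t=37 v=3: → [33,44); WM=34; [22,33) fires=7
i=14 t=27 v=7: DROP (t<34-2); WM=34
i=15 t=42 v=2: → [33,44); WM=39
i=16 t=43 v=2: → [33,44); WM=40
i=17 t=45 v=6: → [44,55); WM=42
i=18 t=52 v=6: → [44,55); WM=49; [33,44) fires=9
i=19 t=40 v=7: DROP (t<49-2); WM=49

9 10 11 12 14 19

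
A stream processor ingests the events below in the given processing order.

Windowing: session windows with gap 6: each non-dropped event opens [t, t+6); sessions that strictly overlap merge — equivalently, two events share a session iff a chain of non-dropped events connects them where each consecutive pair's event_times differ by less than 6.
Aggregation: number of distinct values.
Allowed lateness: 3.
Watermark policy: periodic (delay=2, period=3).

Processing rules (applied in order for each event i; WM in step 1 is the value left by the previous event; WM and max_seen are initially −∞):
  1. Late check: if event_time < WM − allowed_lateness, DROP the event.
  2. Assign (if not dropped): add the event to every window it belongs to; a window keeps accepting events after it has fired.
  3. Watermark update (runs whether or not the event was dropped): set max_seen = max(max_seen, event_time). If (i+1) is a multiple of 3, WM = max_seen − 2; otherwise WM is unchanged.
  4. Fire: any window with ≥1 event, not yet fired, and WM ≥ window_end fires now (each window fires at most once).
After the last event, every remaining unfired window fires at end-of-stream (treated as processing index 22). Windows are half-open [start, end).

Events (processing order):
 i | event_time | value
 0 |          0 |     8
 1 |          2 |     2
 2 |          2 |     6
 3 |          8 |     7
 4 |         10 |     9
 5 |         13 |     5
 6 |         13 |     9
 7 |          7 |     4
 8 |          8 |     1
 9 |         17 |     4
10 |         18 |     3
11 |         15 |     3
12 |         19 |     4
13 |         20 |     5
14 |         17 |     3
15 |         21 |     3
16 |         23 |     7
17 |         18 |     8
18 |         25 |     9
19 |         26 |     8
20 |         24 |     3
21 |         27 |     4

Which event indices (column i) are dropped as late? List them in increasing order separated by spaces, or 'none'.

i=0 t=0 v=8: → [0,6); WM=−∞
i=1 t=2 v=2: → [0,8); WM=−∞
i=2 t=2 v=6: → [0,8); WM=0
i=3 t=8 v=7: → [8,14); WM=0
i=4 t=10 v=9: → [8,16); WM=0
i=5 t=13 v=5: → [8,19); WM=11
i=6 t=13 v=9: → [8,19); WM=11
i=7 t=7 v=4: DROP (t<11-3); WM=11
i=8 t=8 v=1: → [8,19); WM=11
i=9 t=17 v=4: → [8,23); WM=11
i=10 t=18 v=3: → [8,24); WM=11
i=11 t=15 v=3: → [8,24); WM=16
i=12 t=19 v=4: → [8,25); WM=16
i=13 t=20 v=5: → [8,26); WM=16
i=14 t=17 v=3: → [8,26); WM=18
i=15 t=21 v=3: → [8,27); WM=18
i=16 t=23 v=7: → [8,29); WM=18
i=17 t=18 v=8: → [8,29); WM=21
i=18 t=25 v=9: → [8,31); WM=21
i=19 t=26 v=8: → [8,32); WM=21
i=20 t=24 v=3: → [8,32); WM=24
i=21 t=27 v=4: → [8,33); WM=24

7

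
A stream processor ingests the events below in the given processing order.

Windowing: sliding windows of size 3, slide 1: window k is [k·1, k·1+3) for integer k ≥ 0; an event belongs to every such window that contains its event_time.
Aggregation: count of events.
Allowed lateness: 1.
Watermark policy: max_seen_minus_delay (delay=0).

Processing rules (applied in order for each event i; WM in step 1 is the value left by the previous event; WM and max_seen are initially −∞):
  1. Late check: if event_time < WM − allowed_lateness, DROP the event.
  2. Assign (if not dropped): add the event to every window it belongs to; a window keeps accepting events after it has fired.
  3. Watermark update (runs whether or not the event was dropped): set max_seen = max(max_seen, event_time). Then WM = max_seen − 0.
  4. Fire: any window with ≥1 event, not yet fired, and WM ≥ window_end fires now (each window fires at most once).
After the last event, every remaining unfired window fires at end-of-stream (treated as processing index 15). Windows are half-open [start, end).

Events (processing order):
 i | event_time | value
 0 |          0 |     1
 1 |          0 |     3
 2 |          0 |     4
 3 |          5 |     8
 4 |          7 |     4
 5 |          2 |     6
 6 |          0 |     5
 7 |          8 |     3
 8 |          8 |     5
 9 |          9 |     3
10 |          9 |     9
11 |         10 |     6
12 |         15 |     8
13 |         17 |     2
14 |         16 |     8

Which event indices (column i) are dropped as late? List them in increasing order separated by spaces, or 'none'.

5 6

i=0 t=0 v=1: → [0,3); WM=0
i=1 t=0 v=3: → [0,3); WM=0
i=2 t=0 v=4: → [0,3); WM=0
i=3 t=5 v=8: → [5,8),[4,7),[3,6); WM=5; [0,3) fires=3
i=4 t=7 v=4: → [7,10),[6,9),[5,8); WM=7; [3,6) fires=1 [4,7) fires=1
i=5 t=2 v=6: DROP (t<7-1); WM=7
i=6 t=0 v=5: DROP (t<7-1); WM=7
i=7 t=8 v=3: → [8,11),[7,10),[6,9); WM=8; [5,8) fires=2
i=8 t=8 v=5: → [8,11),[7,10),[6,9); WM=8
i=9 t=9 v=3: → [9,12),[8,11),[7,10); WM=9; [6,9) fires=3
i=10 t=9 v=9: → [9,12),[8,11),[7,10); WM=9
i=11 t=10 v=6: → [10,13),[9,12),[8,11); WM=10; [7,10) fires=5
i=12 t=15 v=8: → [15,18),[14,17),[13,16); WM=15; [8,11) fires=5 [9,12) fires=3 [10,13) fires=1
i=13 t=17 v=2: → [17,20),[16,19),[15,18); WM=17; [13,16) fires=1 [14,17) fires=1
i=14 t=16 v=8: → [16,19),[15,18),[14,17); WM=17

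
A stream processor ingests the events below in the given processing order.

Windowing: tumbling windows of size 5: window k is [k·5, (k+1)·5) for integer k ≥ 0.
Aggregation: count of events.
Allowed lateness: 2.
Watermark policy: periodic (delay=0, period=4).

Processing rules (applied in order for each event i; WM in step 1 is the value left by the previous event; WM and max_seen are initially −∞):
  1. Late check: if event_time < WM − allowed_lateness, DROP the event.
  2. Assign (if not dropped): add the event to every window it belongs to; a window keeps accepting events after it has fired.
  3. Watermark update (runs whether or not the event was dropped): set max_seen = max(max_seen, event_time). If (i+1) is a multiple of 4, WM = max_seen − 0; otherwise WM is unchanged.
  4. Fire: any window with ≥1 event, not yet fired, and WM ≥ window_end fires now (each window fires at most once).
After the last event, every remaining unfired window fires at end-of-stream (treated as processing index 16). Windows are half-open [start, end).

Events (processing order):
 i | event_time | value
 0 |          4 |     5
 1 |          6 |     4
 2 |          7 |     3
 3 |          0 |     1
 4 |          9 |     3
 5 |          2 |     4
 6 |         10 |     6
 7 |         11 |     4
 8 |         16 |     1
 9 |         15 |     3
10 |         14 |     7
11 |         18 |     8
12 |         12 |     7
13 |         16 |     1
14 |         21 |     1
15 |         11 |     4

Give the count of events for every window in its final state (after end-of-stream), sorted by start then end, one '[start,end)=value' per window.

[0,5)=2 [5,10)=3 [10,15)=3 [15,20)=4 [20,25)=1

i=0 t=4 v=5: → [0,5); WM=−∞
i=1 t=6 v=4: → [5,10); WM=−∞
i=2 t=7 v=3: → [5,10); WM=−∞
i=3 t=0 v=1: → [0,5); WM=7; [0,5) fires=2
i=4 t=9 v=3: → [5,10); WM=7
i=5 t=2 v=4: DROP (t<7-2); WM=7
i=6 t=10 v=6: → [10,15); WM=7
i=7 t=11 v=4: → [10,15); WM=11; [5,10) fires=3
i=8 t=16 v=1: → [15,20); WM=11
i=9 t=15 v=3: → [15,20); WM=11
i=10 t=14 v=7: → [10,15); WM=11
i=11 t=18 v=8: → [15,20); WM=18; [10,15) fires=3
i=12 t=12 v=7: DROP (t<18-2); WM=18
i=13 t=16 v=1: → [15,20); WM=18
i=14 t=21 v=1: → [20,25); WM=18
i=15 t=11 v=4: DROP (t<18-2); WM=21; [15,20) fires=4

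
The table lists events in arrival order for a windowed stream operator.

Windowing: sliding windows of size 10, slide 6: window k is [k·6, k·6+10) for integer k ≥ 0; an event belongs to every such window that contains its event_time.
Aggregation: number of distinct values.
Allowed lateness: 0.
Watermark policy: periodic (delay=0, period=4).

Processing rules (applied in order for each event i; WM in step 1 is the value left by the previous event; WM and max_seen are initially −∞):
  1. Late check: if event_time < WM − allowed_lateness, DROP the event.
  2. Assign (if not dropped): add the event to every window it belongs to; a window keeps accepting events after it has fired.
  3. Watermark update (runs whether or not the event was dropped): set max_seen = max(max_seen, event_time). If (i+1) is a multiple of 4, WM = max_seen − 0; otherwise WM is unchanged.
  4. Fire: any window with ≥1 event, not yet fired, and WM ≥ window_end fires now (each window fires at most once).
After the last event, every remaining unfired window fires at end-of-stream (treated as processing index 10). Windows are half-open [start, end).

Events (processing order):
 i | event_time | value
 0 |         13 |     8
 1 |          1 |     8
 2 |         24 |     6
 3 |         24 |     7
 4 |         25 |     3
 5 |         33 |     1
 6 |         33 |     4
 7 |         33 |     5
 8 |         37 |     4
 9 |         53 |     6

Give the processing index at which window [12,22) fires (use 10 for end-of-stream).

i=0 t=13 v=8: → [12,22),[6,16); WM=−∞
i=1 t=1 v=8: → [0,10); WM=−∞
i=2 t=24 v=6: → [24,34),[18,28); WM=−∞
i=3 t=24 v=7: → [24,34),[18,28); WM=24; [0,10) fires=1 [6,16) fires=1 [12,22) fires=1
i=4 t=25 v=3: → [24,34),[18,28); WM=24
i=5 t=33 v=1: → [30,40),[24,34); WM=24
i=6 t=33 v=4: → [30,40),[24,34); WM=24
i=7 t=33 v=5: → [30,40),[24,34); WM=33; [18,28) fires=3
i=8 t=37 v=4: → [36,46),[30,40); WM=33
i=9 t=53 v=6: → [48,58); WM=33

3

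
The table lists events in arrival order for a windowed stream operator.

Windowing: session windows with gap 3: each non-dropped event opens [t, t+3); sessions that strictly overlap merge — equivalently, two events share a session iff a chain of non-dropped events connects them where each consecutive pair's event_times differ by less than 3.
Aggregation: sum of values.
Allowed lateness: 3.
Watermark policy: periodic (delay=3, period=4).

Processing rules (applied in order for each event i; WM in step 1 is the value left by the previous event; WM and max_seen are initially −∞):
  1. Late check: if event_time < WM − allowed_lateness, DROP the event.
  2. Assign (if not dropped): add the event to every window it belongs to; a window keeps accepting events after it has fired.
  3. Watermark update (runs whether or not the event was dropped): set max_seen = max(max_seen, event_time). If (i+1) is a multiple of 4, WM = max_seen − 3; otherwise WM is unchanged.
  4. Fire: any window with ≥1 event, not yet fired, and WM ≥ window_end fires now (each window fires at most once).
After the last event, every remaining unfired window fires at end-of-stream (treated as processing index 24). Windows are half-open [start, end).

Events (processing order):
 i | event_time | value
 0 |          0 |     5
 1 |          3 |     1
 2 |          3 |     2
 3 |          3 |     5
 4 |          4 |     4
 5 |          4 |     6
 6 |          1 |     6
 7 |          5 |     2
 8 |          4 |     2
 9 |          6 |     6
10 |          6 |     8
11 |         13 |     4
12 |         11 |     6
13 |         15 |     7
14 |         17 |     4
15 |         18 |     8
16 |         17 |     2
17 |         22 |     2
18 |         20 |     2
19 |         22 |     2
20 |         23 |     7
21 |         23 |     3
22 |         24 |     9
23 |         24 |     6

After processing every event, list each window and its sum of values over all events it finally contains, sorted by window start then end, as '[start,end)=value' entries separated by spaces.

[0,9)=47 [11,27)=62

i=0 t=0 v=5: → [0,3); WM=−∞
i=1 t=3 v=1: → [3,6); WM=−∞
i=2 t=3 v=2: → [3,6); WM=−∞
i=3 t=3 v=5: → [3,6); WM=0
i=4 t=4 v=4: → [3,7); WM=0
i=5 t=4 v=6: → [3,7); WM=0
i=6 t=1 v=6: → [0,7); WM=0
i=7 t=5 v=2: → [0,8); WM=2
i=8 t=4 v=2: → [0,8); WM=2
i=9 t=6 v=6: → [0,9); WM=2
i=10 t=6 v=8: → [0,9); WM=2
i=11 t=13 v=4: → [13,16); WM=10
i=12 t=11 v=6: → [11,16); WM=10
i=13 t=15 v=7: → [11,18); WM=10
i=14 t=17 v=4: → [11,20); WM=10
i=15 t=18 v=8: → [11,21); WM=15
i=16 t=17 v=2: → [11,21); WM=15
i=17 t=22 v=2: → [22,25); WM=15
i=18 t=20 v=2: → [11,25); WM=15
i=19 t=22 v=2: → [11,25); WM=19
i=20 t=23 v=7: → [11,26); WM=19
i=21 t=23 v=3: → [11,26); WM=19
i=22 t=24 v=9: → [11,27); WM=19
i=23 t=24 v=6: → [11,27); WM=21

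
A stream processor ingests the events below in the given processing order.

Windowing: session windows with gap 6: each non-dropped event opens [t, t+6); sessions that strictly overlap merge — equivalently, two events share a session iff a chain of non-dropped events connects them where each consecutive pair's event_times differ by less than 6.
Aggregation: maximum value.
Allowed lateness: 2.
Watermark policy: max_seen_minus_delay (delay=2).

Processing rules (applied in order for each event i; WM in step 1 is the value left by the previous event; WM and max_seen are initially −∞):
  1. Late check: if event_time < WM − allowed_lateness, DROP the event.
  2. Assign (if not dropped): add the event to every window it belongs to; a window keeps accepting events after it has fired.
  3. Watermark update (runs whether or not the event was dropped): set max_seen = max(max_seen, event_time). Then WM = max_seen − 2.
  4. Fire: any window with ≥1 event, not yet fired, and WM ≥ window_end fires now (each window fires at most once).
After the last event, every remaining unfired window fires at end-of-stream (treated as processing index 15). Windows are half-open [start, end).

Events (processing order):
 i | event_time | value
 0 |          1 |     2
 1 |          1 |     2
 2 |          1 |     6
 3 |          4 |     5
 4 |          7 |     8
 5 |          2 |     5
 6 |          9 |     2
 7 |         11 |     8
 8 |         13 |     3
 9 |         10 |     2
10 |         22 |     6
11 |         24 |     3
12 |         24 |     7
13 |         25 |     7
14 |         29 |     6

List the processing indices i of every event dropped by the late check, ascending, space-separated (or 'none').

5

i=0 t=1 v=2: → [1,7); WM=-1
i=1 t=1 v=2: → [1,7); WM=-1
i=2 t=1 v=6: → [1,7); WM=-1
i=3 t=4 v=5: → [1,10); WM=2
i=4 t=7 v=8: → [1,13); WM=5
i=5 t=2 v=5: DROP (t<5-2); WM=5
i=6 t=9 v=2: → [1,15); WM=7
i=7 t=11 v=8: → [1,17); WM=9
i=8 t=13 v=3: → [1,19); WM=11
i=9 t=10 v=2: → [1,19); WM=11
i=10 t=22 v=6: → [22,28); WM=20
i=11 t=24 v=3: → [22,30); WM=22
i=12 t=24 v=7: → [22,30); WM=22
i=13 t=25 v=7: → [22,31); WM=23
i=14 t=29 v=6: → [22,35); WM=27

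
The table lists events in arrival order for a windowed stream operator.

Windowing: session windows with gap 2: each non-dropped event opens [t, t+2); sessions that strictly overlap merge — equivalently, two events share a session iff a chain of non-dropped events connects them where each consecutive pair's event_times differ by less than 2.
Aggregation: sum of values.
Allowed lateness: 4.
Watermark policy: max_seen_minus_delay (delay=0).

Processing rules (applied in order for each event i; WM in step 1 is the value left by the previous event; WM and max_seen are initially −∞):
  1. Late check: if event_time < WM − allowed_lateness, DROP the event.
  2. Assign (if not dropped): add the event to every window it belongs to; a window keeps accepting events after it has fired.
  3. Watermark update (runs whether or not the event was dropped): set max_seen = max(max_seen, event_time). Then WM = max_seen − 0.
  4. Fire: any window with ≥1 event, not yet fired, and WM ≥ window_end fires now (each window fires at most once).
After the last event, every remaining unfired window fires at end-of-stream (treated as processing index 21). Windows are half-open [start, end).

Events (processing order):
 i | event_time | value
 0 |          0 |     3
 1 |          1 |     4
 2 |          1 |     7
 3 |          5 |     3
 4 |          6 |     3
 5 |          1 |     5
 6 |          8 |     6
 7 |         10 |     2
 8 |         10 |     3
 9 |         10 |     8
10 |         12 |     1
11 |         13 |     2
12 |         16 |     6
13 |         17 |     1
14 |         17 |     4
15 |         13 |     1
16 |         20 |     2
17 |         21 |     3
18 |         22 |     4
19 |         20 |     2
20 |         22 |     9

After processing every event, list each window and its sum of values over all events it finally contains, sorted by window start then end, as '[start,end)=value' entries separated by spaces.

i=0 t=0 v=3: → [0,2); WM=0
i=1 t=1 v=4: → [0,3); WM=1
i=2 t=1 v=7: → [0,3); WM=1
i=3 t=5 v=3: → [5,7); WM=5
i=4 t=6 v=3: → [5,8); WM=6
i=5 t=1 v=5: DROP (t<6-4); WM=6
i=6 t=8 v=6: → [8,10); WM=8
i=7 t=10 v=2: → [10,12); WM=10
i=8 t=10 v=3: → [10,12); WM=10
i=9 t=10 v=8: → [10,12); WM=10
i=10 t=12 v=1: → [12,14); WM=12
i=11 t=13 v=2: → [12,15); WM=13
i=12 t=16 v=6: → [16,18); WM=16
i=13 t=17 v=1: → [16,19); WM=17
i=14 t=17 v=4: → [16,19); WM=17
i=15 t=13 v=1: → [12,15); WM=17
i=16 t=20 v=2: → [20,22); WM=20
i=17 t=21 v=3: → [20,23); WM=21
i=18 t=22 v=4: → [20,24); WM=22
i=19 t=20 v=2: → [20,24); WM=22
i=20 t=22 v=9: → [20,24); WM=22

[0,3)=14 [5,8)=6 [8,10)=6 [10,12)=13 [12,15)=4 [16,19)=11 [20,24)=20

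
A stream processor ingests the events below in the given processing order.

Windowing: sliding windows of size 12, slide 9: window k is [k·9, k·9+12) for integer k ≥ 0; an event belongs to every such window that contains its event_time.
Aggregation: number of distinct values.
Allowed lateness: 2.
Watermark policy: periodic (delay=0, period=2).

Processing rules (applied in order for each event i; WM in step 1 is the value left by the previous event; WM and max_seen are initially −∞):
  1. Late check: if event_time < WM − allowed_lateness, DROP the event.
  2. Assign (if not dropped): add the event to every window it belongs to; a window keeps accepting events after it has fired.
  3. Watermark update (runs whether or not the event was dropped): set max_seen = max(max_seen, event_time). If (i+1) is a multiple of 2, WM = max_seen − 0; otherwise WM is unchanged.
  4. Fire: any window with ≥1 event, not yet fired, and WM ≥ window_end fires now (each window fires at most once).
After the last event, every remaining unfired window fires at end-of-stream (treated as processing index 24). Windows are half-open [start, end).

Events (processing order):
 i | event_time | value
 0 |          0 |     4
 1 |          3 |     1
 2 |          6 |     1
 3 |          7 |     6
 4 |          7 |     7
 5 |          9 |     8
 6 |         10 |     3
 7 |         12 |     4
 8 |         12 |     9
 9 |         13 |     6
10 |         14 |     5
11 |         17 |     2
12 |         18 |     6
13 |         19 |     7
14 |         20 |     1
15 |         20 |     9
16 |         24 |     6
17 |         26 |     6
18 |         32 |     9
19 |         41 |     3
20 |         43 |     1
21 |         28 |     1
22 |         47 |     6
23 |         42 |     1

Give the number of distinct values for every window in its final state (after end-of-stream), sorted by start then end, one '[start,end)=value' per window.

[0,12)=6 [9,21)=9 [18,30)=4 [27,39)=1 [36,48)=3 [45,57)=1

i=0 t=0 v=4: → [0,12); WM=−∞
i=1 t=3 v=1: → [0,12); WM=3
i=2 t=6 v=1: → [0,12); WM=3
i=3 t=7 v=6: → [0,12); WM=7
i=4 t=7 v=7: → [0,12); WM=7
i=5 t=9 v=8: → [9,21),[0,12); WM=9
i=6 t=10 v=3: → [9,21),[0,12); WM=9
i=7 t=12 v=4: → [9,21); WM=12; [0,12) fires=6
i=8 t=12 v=9: → [9,21); WM=12
i=9 t=13 v=6: → [9,21); WM=13
i=10 t=14 v=5: → [9,21); WM=13
i=11 t=17 v=2: → [9,21); WM=17
i=12 t=18 v=6: → [18,30),[9,21); WM=17
i=13 t=19 v=7: → [18,30),[9,21); WM=19
i=14 t=20 v=1: → [18,30),[9,21); WM=19
i=15 t=20 v=9: → [18,30),[9,21); WM=20
i=16 t=24 v=6: → [18,30); WM=20
i=17 t=26 v=6: → [18,30); WM=26; [9,21) fires=9
i=18 t=32 v=9: → [27,39); WM=26
i=19 t=41 v=3: → [36,48); WM=41; [18,30) fires=4 [27,39) fires=1
i=20 t=43 v=1: → [36,48); WM=41
i=21 t=28 v=1: DROP (t<41-2); WM=43
i=22 t=47 v=6: → [45,57),[36,48); WM=43
i=23 t=42 v=1: → [36,48); WM=47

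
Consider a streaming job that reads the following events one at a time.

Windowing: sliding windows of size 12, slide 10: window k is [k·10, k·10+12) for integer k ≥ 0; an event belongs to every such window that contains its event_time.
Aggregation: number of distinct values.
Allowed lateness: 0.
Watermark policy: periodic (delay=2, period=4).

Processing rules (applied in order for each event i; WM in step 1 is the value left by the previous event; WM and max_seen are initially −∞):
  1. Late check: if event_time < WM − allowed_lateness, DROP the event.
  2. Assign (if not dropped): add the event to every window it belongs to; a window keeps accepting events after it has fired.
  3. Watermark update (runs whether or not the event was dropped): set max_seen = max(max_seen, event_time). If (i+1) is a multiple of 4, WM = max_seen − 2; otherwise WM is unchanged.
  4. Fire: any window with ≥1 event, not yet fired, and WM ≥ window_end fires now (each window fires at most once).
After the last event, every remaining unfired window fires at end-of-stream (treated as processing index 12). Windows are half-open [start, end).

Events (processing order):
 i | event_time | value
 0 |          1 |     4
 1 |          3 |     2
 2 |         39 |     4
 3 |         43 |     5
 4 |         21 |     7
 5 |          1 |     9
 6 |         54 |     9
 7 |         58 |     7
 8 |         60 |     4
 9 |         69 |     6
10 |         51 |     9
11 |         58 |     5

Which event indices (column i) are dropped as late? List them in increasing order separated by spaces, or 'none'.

4 5 10

i=0 t=1 v=4: → [0,12); WM=−∞
i=1 t=3 v=2: → [0,12); WM=−∞
i=2 t=39 v=4: → [30,42); WM=−∞
i=3 t=43 v=5: → [40,52); WM=41; [0,12) fires=2
i=4 t=21 v=7: DROP (t<41-0); WM=41
i=5 t=1 v=9: DROP (t<41-0); WM=41
i=6 t=54 v=9: → [50,62); WM=41
i=7 t=58 v=7: → [50,62); WM=56; [30,42) fires=1 [40,52) fires=1
i=8 t=60 v=4: → [60,72),[50,62); WM=56
i=9 t=69 v=6: → [60,72); WM=56
i=10 t=51 v=9: DROP (t<56-0); WM=56
i=11 t=58 v=5: → [50,62); WM=67; [50,62) fires=4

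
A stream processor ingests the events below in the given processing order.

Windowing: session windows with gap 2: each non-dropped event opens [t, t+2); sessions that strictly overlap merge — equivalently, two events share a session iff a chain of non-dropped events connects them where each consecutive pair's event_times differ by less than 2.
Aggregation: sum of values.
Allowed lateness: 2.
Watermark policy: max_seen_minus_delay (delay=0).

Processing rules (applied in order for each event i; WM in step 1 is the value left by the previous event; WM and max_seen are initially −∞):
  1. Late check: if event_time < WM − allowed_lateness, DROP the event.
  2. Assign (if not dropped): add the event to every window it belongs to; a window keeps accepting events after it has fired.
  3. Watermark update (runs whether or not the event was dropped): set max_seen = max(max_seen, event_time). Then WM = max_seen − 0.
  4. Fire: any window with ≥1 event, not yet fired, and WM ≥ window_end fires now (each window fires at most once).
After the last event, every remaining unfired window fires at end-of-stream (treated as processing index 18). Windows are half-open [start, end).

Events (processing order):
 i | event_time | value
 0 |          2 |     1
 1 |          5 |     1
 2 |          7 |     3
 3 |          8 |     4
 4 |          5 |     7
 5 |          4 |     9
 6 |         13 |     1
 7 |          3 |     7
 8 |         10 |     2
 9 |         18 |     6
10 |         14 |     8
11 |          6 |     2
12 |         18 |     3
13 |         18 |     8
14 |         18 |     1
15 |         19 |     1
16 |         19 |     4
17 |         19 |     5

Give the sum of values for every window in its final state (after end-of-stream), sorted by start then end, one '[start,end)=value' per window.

i=0 t=2 v=1: → [2,4); WM=2
i=1 t=5 v=1: → [5,7); WM=5
i=2 t=7 v=3: → [7,9); WM=7
i=3 t=8 v=4: → [7,10); WM=8
i=4 t=5 v=7: DROP (t<8-2); WM=8
i=5 t=4 v=9: DROP (t<8-2); WM=8
i=6 t=13 v=1: → [13,15); WM=13
i=7 t=3 v=7: DROP (t<13-2); WM=13
i=8 t=10 v=2: DROP (t<13-2); WM=13
i=9 t=18 v=6: → [18,20); WM=18
i=10 t=14 v=8: DROP (t<18-2); WM=18
i=11 t=6 v=2: DROP (t<18-2); WM=18
i=12 t=18 v=3: → [18,20); WM=18
i=13 t=18 v=8: → [18,20); WM=18
i=14 t=18 v=1: → [18,20); WM=18
i=15 t=19 v=1: → [18,21); WM=19
i=16 t=19 v=4: → [18,21); WM=19
i=17 t=19 v=5: → [18,21); WM=19

[2,4)=1 [5,7)=1 [7,10)=7 [13,15)=1 [18,21)=28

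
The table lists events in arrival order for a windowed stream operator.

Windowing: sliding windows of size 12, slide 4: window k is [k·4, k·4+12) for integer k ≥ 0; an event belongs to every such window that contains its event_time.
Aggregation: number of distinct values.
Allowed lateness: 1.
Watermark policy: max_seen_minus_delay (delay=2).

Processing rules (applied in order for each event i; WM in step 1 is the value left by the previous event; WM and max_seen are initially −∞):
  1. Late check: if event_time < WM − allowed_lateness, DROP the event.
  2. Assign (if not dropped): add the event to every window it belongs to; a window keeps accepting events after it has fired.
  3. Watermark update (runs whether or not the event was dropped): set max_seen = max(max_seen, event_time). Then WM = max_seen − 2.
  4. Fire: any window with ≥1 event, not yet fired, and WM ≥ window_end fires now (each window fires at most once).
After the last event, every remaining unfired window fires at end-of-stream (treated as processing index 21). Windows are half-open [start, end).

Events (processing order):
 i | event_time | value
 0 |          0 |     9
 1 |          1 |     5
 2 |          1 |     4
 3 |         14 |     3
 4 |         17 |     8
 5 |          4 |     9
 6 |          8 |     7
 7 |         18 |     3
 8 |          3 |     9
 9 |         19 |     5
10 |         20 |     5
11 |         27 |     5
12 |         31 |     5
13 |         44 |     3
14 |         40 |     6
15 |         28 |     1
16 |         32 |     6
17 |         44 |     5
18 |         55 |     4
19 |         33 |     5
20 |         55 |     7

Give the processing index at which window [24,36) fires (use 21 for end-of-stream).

13

i=0 t=0 v=9: → [0,12); WM=-2
i=1 t=1 v=5: → [0,12); WM=-1
i=2 t=1 v=4: → [0,12); WM=-1
i=3 t=14 v=3: → [12,24),[8,20),[4,16); WM=12; [0,12) fires=3
i=4 t=17 v=8: → [16,28),[12,24),[8,20); WM=15
i=5 t=4 v=9: DROP (t<15-1); WM=15
i=6 t=8 v=7: DROP (t<15-1); WM=15
i=7 t=18 v=3: → [16,28),[12,24),[8,20); WM=16; [4,16) fires=1
i=8 t=3 v=9: DROP (t<16-1); WM=16
i=9 t=19 v=5: → [16,28),[12,24),[8,20); WM=17
i=10 t=20 v=5: → [20,32),[16,28),[12,24); WM=18
i=11 t=27 v=5: → [24,36),[20,32),[16,28); WM=25; [8,20) fires=3 [12,24) fires=3
i=12 t=31 v=5: → [28,40),[24,36),[20,32); WM=29; [16,28) fires=3
i=13 t=44 v=3: → [44,56),[40,52),[36,48); WM=42; [20,32) fires=1 [24,36) fires=1 [28,40) fires=1
i=14 t=40 v=6: DROP (t<42-1); WM=42
i=15 t=28 v=1: DROP (t<42-1); WM=42
i=16 t=32 v=6: DROP (t<42-1); WM=42
i=17 t=44 v=5: → [44,56),[40,52),[36,48); WM=42
i=18 t=55 v=4: → [52,64),[48,60),[44,56); WM=53; [36,48) fires=2 [40,52) fires=2
i=19 t=33 v=5: DROP (t<53-1); WM=53
i=20 t=55 v=7: → [52,64),[48,60),[44,56); WM=53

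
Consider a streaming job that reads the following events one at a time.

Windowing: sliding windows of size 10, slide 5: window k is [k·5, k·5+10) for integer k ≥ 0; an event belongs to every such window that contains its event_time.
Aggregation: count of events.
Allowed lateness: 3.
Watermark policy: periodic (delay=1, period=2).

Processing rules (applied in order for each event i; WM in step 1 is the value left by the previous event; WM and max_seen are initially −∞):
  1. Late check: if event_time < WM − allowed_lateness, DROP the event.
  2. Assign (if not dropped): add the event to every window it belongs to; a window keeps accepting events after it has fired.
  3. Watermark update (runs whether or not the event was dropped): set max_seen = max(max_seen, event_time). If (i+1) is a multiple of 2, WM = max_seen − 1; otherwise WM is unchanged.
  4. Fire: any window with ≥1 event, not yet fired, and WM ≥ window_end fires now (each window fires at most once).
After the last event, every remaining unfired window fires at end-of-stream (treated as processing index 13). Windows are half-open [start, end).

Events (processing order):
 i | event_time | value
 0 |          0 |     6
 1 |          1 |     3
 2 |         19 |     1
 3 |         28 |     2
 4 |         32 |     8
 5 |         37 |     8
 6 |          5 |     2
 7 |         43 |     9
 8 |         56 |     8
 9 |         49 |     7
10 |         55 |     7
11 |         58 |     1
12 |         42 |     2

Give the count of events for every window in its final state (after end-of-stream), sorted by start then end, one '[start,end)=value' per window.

i=0 t=0 v=6: → [0,10); WM=−∞
i=1 t=1 v=3: → [0,10); WM=0
i=2 t=19 v=1: → [15,25),[10,20); WM=0
i=3 t=28 v=2: → [25,35),[20,30); WM=27; [0,10) fires=2 [10,20) fires=1 [15,25) fires=1
i=4 t=32 v=8: → [30,40),[25,35); WM=27
i=5 t=37 v=8: → [35,45),[30,40); WM=36; [20,30) fires=1 [25,35) fires=2
i=6 t=5 v=2: DROP (t<36-3); WM=36
i=7 t=43 v=9: → [40,50),[35,45); WM=42; [30,40) fires=2
i=8 t=56 v=8: → [55,65),[50,60); WM=42
i=9 t=49 v=7: → [45,55),[40,50); WM=55; [35,45) fires=2 [40,50) fires=2 [45,55) fires=1
i=10 t=55 v=7: → [55,65),[50,60); WM=55
i=11 t=58 v=1: → [55,65),[50,60); WM=57
i=12 t=42 v=2: DROP (t<57-3); WM=57

[0,10)=2 [10,20)=1 [15,25)=1 [20,30)=1 [25,35)=2 [30,40)=2 [35,45)=2 [40,50)=2 [45,55)=1 [50,60)=3 [55,65)=3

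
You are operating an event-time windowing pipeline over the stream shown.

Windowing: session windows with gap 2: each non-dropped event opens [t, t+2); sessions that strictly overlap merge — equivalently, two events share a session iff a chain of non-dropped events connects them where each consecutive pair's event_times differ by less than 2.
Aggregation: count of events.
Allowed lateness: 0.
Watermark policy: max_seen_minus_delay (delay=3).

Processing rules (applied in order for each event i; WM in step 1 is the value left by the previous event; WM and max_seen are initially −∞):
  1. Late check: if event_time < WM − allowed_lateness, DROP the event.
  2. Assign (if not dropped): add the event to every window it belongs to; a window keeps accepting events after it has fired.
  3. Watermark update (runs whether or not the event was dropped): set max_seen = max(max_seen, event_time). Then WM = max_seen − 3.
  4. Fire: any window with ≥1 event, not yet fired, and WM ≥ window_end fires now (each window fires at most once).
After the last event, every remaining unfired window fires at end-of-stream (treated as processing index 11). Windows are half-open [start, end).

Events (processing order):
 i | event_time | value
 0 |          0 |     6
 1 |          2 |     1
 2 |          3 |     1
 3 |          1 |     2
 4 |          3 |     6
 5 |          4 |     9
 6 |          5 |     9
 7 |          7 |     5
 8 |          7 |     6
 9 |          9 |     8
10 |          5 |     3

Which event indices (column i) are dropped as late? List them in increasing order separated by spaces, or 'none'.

i=0 t=0 v=6: → [0,2); WM=-3
i=1 t=2 v=1: → [2,4); WM=-1
i=2 t=3 v=1: → [2,5); WM=0
i=3 t=1 v=2: → [0,5); WM=0
i=4 t=3 v=6: → [0,5); WM=0
i=5 t=4 v=9: → [0,6); WM=1
i=6 t=5 v=9: → [0,7); WM=2
i=7 t=7 v=5: → [7,9); WM=4
i=8 t=7 v=6: → [7,9); WM=4
i=9 t=9 v=8: → [9,11); WM=6
i=10 t=5 v=3: DROP (t<6-0); WM=6

10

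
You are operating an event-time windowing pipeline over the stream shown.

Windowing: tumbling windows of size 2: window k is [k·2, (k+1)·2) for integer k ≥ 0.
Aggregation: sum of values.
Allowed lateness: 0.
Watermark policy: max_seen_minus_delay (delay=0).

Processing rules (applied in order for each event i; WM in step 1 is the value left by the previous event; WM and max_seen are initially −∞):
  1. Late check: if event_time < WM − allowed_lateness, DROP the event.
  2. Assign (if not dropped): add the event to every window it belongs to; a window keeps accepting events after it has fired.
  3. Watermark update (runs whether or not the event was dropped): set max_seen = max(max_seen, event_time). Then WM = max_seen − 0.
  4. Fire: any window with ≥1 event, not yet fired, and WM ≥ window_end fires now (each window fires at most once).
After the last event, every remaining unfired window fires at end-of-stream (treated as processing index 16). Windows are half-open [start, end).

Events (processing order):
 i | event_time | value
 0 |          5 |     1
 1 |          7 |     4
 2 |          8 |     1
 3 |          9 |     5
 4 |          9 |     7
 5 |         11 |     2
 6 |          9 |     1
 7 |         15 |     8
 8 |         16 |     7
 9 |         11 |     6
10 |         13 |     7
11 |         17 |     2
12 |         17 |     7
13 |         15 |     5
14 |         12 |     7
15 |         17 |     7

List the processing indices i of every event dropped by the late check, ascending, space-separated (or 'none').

6 9 10 13 14

i=0 t=5 v=1: → [4,6); WM=5
i=1 t=7 v=4: → [6,8); WM=7; [4,6) fires=1
i=2 t=8 v=1: → [8,10); WM=8; [6,8) fires=4
i=3 t=9 v=5: → [8,10); WM=9
i=4 t=9 v=7: → [8,10); WM=9
i=5 t=11 v=2: → [10,12); WM=11; [8,10) fires=13
i=6 t=9 v=1: DROP (t<11-0); WM=11
i=7 t=15 v=8: → [14,16); WM=15; [10,12) fires=2
i=8 t=16 v=7: → [16,18); WM=16; [14,16) fires=8
i=9 t=11 v=6: DROP (t<16-0); WM=16
i=10 t=13 v=7: DROP (t<16-0); WM=16
i=11 t=17 v=2: → [16,18); WM=17
i=12 t=17 v=7: → [16,18); WM=17
i=13 t=15 v=5: DROP (t<17-0); WM=17
i=14 t=12 v=7: DROP (t<17-0); WM=17
i=15 t=17 v=7: → [16,18); WM=17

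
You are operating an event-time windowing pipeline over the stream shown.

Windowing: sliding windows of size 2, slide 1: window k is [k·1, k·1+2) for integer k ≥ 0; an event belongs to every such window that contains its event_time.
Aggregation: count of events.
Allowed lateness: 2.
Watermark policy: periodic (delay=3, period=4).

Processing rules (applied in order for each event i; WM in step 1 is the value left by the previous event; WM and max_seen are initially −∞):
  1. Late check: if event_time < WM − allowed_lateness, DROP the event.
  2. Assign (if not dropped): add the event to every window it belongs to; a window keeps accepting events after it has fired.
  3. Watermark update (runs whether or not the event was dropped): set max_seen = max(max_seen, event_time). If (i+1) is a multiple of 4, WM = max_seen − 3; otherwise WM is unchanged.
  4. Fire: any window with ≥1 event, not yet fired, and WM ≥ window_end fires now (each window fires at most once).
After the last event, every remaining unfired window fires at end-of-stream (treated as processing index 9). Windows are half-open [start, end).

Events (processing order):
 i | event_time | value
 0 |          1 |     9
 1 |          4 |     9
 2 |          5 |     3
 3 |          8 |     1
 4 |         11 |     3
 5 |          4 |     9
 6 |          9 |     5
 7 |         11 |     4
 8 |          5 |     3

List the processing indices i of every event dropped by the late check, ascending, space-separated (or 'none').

i=0 t=1 v=9: → [1,3),[0,2); WM=−∞
i=1 t=4 v=9: → [4,6),[3,5); WM=−∞
i=2 t=5 v=3: → [5,7),[4,6); WM=−∞
i=3 t=8 v=1: → [8,10),[7,9); WM=5; [0,2) fires=1 [1,3) fires=1 [3,5) fires=1
i=4 t=11 v=3: → [11,13),[10,12); WM=5
i=5 t=4 v=9: → [4,6),[3,5); WM=5
i=6 t=9 v=5: → [9,11),[8,10); WM=5
i=7 t=11 v=4: → [11,13),[10,12); WM=8; [4,6) fires=3 [5,7) fires=1
i=8 t=5 v=3: DROP (t<8-2); WM=8

8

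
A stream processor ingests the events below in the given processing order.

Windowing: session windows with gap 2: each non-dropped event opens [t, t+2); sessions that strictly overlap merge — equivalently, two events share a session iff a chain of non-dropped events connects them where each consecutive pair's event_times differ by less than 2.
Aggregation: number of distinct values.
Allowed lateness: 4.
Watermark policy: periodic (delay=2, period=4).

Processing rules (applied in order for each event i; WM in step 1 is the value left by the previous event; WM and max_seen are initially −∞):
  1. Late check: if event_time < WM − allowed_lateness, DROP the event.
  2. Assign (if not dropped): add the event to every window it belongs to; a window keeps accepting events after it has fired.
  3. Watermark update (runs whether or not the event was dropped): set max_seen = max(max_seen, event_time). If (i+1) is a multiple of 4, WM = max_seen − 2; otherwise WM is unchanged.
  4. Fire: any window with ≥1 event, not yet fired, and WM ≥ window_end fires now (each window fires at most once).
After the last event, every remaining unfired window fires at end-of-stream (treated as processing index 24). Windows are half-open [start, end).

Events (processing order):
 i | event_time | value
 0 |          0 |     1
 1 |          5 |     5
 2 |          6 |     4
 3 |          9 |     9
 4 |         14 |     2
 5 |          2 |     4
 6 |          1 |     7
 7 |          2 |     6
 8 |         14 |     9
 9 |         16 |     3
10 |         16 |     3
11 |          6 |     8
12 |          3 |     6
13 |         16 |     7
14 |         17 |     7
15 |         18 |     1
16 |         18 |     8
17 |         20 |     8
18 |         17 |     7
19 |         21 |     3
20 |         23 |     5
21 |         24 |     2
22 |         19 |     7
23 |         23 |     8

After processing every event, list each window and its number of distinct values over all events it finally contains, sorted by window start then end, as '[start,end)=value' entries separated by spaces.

[0,2)=1 [5,8)=2 [9,11)=1 [14,16)=2 [16,23)=4 [23,26)=3

i=0 t=0 v=1: → [0,2); WM=−∞
i=1 t=5 v=5: → [5,7); WM=−∞
i=2 t=6 v=4: → [5,8); WM=−∞
i=3 t=9 v=9: → [9,11); WM=7
i=4 t=14 v=2: → [14,16); WM=7
i=5 t=2 v=4: DROP (t<7-4); WM=7
i=6 t=1 v=7: DROP (t<7-4); WM=7
i=7 t=2 v=6: DROP (t<7-4); WM=12
i=8 t=14 v=9: → [14,16); WM=12
i=9 t=16 v=3: → [16,18); WM=12
i=10 t=16 v=3: → [16,18); WM=12
i=11 t=6 v=8: DROP (t<12-4); WM=14
i=12 t=3 v=6: DROP (t<14-4); WM=14
i=13 t=16 v=7: → [16,18); WM=14
i=14 t=17 v=7: → [16,19); WM=14
i=15 t=18 v=1: → [16,20); WM=16
i=16 t=18 v=8: → [16,20); WM=16
i=17 t=20 v=8: → [20,22); WM=16
i=18 t=17 v=7: → [16,20); WM=16
i=19 t=21 v=3: → [20,23); WM=19
i=20 t=23 v=5: → [23,25); WM=19
i=21 t=24 v=2: → [23,26); WM=19
i=22 t=19 v=7: → [16,23); WM=19
i=23 t=23 v=8: → [23,26); WM=22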